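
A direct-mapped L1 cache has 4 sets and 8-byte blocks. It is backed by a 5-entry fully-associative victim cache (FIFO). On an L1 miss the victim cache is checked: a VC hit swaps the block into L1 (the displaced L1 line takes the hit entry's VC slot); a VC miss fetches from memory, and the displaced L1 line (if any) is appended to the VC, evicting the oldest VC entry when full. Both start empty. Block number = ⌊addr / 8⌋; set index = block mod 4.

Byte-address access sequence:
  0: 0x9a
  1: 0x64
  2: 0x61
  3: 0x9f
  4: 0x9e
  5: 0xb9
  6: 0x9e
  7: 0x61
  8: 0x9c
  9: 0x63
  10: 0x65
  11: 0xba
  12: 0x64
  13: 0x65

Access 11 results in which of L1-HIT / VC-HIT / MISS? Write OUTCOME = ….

OUTCOME = VC-HIT

0: 0x9a (blk 19, set 3) → MISS  vc=[]
1: 0x64 (blk 12, set 0) → MISS  vc=[]
2: 0x61 (blk 12, set 0) → L1-HIT  vc=[]
3: 0x9f (blk 19, set 3) → L1-HIT  vc=[]
4: 0x9e (blk 19, set 3) → L1-HIT  vc=[]
5: 0xb9 (blk 23, set 3) → MISS  vc=[19]
6: 0x9e (blk 19, set 3) → VC-HIT  vc=[23]
7: 0x61 (blk 12, set 0) → L1-HIT  vc=[23]
8: 0x9c (blk 19, set 3) → L1-HIT  vc=[23]
9: 0x63 (blk 12, set 0) → L1-HIT  vc=[23]
10: 0x65 (blk 12, set 0) → L1-HIT  vc=[23]
11: 0xba (blk 23, set 3) → VC-HIT  vc=[19]
12: 0x64 (blk 12, set 0) → L1-HIT  vc=[19]
13: 0x65 (blk 12, set 0) → L1-HIT  vc=[19]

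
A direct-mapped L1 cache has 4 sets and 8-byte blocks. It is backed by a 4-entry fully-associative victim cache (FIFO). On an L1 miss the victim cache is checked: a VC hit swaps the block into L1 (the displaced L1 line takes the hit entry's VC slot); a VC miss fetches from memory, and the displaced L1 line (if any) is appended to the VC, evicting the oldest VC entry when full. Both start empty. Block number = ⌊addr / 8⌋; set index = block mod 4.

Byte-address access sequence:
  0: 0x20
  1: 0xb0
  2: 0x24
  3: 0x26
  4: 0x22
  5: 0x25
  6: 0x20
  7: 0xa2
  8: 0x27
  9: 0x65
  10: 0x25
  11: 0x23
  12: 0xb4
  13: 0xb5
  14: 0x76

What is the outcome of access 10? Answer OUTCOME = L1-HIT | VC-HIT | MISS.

OUTCOME = VC-HIT

#0 0x20→b4/s0 MISS; vc=[]
#1 0xb0→b22/s2 MISS; vc=[]
#2 0x24→b4/s0 L1-HIT; vc=[]
#3 0x26→b4/s0 L1-HIT; vc=[]
#4 0x22→b4/s0 L1-HIT; vc=[]
#5 0x25→b4/s0 L1-HIT; vc=[]
#6 0x20→b4/s0 L1-HIT; vc=[]
#7 0xa2→b20/s0 MISS; vc=[4]
#8 0x27→b4/s0 VC-HIT; vc=[20]
#9 0x65→b12/s0 MISS; vc=[20,4]
#10 0x25→b4/s0 VC-HIT; vc=[20,12]
#11 0x23→b4/s0 L1-HIT; vc=[20,12]
#12 0xb4→b22/s2 L1-HIT; vc=[20,12]
#13 0xb5→b22/s2 L1-HIT; vc=[20,12]
#14 0x76→b14/s2 MISS; vc=[20,12,22]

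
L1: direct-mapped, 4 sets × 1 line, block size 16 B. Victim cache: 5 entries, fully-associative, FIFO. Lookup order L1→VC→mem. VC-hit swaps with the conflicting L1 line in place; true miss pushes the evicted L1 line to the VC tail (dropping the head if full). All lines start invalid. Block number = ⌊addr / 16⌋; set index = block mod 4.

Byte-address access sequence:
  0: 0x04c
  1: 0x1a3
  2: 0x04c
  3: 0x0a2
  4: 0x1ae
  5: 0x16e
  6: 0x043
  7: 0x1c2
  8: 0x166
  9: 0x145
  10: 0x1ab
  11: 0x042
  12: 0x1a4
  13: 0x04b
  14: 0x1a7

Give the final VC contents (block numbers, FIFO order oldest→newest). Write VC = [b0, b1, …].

  [0] addr=0x4c blk=4 s=0: MISS | VC []
  [1] addr=0x1a3 blk=26 s=2: MISS | VC []
  [2] addr=0x4c blk=4 s=0: L1-HIT | VC []
  [3] addr=0xa2 blk=10 s=2: MISS | VC [26]
  [4] addr=0x1ae blk=26 s=2: VC-HIT | VC [10]
  [5] addr=0x16e blk=22 s=2: MISS | VC [10, 26]
  [6] addr=0x43 blk=4 s=0: L1-HIT | VC [10, 26]
  [7] addr=0x1c2 blk=28 s=0: MISS | VC [10, 26, 4]
  [8] addr=0x166 blk=22 s=2: L1-HIT | VC [10, 26, 4]
  [9] addr=0x145 blk=20 s=0: MISS | VC [10, 26, 4, 28]
  [10] addr=0x1ab blk=26 s=2: VC-HIT | VC [10, 22, 4, 28]
  [11] addr=0x42 blk=4 s=0: VC-HIT | VC [10, 22, 20, 28]
  [12] addr=0x1a4 blk=26 s=2: L1-HIT | VC [10, 22, 20, 28]
  [13] addr=0x4b blk=4 s=0: L1-HIT | VC [10, 22, 20, 28]
  [14] addr=0x1a7 blk=26 s=2: L1-HIT | VC [10, 22, 20, 28]

VC = [10, 22, 20, 28]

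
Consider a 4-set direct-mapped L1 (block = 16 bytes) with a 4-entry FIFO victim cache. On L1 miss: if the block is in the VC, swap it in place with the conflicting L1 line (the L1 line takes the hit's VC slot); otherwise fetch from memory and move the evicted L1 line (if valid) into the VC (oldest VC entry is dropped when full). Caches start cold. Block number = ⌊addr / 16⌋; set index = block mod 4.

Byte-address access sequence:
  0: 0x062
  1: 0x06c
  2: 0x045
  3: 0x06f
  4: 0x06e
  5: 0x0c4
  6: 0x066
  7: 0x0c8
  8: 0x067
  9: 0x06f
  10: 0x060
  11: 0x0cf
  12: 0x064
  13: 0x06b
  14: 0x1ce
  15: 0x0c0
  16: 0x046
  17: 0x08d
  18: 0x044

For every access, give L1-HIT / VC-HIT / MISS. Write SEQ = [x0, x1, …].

0: 0x62 (blk 6, set 2) → MISS  vc=[]
1: 0x6c (blk 6, set 2) → L1-HIT  vc=[]
2: 0x45 (blk 4, set 0) → MISS  vc=[]
3: 0x6f (blk 6, set 2) → L1-HIT  vc=[]
4: 0x6e (blk 6, set 2) → L1-HIT  vc=[]
5: 0xc4 (blk 12, set 0) → MISS  vc=[4]
6: 0x66 (blk 6, set 2) → L1-HIT  vc=[4]
7: 0xc8 (blk 12, set 0) → L1-HIT  vc=[4]
8: 0x67 (blk 6, set 2) → L1-HIT  vc=[4]
9: 0x6f (blk 6, set 2) → L1-HIT  vc=[4]
10: 0x60 (blk 6, set 2) → L1-HIT  vc=[4]
11: 0xcf (blk 12, set 0) → L1-HIT  vc=[4]
12: 0x64 (blk 6, set 2) → L1-HIT  vc=[4]
13: 0x6b (blk 6, set 2) → L1-HIT  vc=[4]
14: 0x1ce (blk 28, set 0) → MISS  vc=[4, 12]
15: 0xc0 (blk 12, set 0) → VC-HIT  vc=[4, 28]
16: 0x46 (blk 4, set 0) → VC-HIT  vc=[12, 28]
17: 0x8d (blk 8, set 0) → MISS  vc=[12, 28, 4]
18: 0x44 (blk 4, set 0) → VC-HIT  vc=[12, 28, 8]

SEQ = [MISS, L1-HIT, MISS, L1-HIT, L1-HIT, MISS, L1-HIT, L1-HIT, L1-HIT, L1-HIT, L1-HIT, L1-HIT, L1-HIT, L1-HIT, MISS, VC-HIT, VC-HIT, MISS, VC-HIT]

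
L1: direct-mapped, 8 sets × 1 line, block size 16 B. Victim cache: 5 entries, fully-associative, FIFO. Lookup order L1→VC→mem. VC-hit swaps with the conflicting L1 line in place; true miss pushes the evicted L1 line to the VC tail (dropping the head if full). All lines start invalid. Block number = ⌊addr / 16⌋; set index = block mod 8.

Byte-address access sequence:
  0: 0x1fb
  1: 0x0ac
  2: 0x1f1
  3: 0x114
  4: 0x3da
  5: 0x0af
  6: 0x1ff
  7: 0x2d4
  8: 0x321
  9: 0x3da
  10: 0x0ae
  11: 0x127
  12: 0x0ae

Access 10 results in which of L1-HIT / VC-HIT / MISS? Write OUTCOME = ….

#0 0x1fb→b31/s7 MISS; vc=[]
#1 0xac→b10/s2 MISS; vc=[]
#2 0x1f1→b31/s7 L1-HIT; vc=[]
#3 0x114→b17/s1 MISS; vc=[]
#4 0x3da→b61/s5 MISS; vc=[]
#5 0xaf→b10/s2 L1-HIT; vc=[]
#6 0x1ff→b31/s7 L1-HIT; vc=[]
#7 0x2d4→b45/s5 MISS; vc=[61]
#8 0x321→b50/s2 MISS; vc=[61,10]
#9 0x3da→b61/s5 VC-HIT; vc=[45,10]
#10 0xae→b10/s2 VC-HIT; vc=[45,50]
#11 0x127→b18/s2 MISS; vc=[45,50,10]
#12 0xae→b10/s2 VC-HIT; vc=[45,50,18]

OUTCOME = VC-HIT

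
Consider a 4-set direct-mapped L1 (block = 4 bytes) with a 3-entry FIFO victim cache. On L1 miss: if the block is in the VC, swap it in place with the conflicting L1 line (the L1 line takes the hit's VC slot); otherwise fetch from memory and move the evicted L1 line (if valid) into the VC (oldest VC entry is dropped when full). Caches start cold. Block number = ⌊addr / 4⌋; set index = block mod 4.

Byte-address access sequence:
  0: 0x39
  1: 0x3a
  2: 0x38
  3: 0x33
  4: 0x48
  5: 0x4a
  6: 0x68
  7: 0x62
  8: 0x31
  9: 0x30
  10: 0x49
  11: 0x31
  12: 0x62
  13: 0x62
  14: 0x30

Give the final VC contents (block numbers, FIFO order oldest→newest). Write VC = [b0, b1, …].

0: 0x39 (blk 14, set 2) → MISS  vc=[]
1: 0x3a (blk 14, set 2) → L1-HIT  vc=[]
2: 0x38 (blk 14, set 2) → L1-HIT  vc=[]
3: 0x33 (blk 12, set 0) → MISS  vc=[]
4: 0x48 (blk 18, set 2) → MISS  vc=[14]
5: 0x4a (blk 18, set 2) → L1-HIT  vc=[14]
6: 0x68 (blk 26, set 2) → MISS  vc=[14, 18]
7: 0x62 (blk 24, set 0) → MISS  vc=[14, 18, 12]
8: 0x31 (blk 12, set 0) → VC-HIT  vc=[14, 18, 24]
9: 0x30 (blk 12, set 0) → L1-HIT  vc=[14, 18, 24]
10: 0x49 (blk 18, set 2) → VC-HIT  vc=[14, 26, 24]
11: 0x31 (blk 12, set 0) → L1-HIT  vc=[14, 26, 24]
12: 0x62 (blk 24, set 0) → VC-HIT  vc=[14, 26, 12]
13: 0x62 (blk 24, set 0) → L1-HIT  vc=[14, 26, 12]
14: 0x30 (blk 12, set 0) → VC-HIT  vc=[14, 26, 24]

VC = [14, 26, 24]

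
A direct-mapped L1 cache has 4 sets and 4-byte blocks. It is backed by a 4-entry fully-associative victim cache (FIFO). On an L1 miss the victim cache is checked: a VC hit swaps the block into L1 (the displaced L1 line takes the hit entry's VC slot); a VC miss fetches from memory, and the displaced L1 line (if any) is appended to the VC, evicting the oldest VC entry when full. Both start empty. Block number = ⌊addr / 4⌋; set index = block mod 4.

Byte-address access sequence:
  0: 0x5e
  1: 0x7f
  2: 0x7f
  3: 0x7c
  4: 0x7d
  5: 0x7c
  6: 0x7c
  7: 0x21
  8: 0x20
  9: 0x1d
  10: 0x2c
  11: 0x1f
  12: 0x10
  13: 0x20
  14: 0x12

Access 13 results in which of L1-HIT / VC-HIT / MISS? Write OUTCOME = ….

OUTCOME = VC-HIT

0: 0x5e (blk 23, set 3) → MISS  vc=[]
1: 0x7f (blk 31, set 3) → MISS  vc=[23]
2: 0x7f (blk 31, set 3) → L1-HIT  vc=[23]
3: 0x7c (blk 31, set 3) → L1-HIT  vc=[23]
4: 0x7d (blk 31, set 3) → L1-HIT  vc=[23]
5: 0x7c (blk 31, set 3) → L1-HIT  vc=[23]
6: 0x7c (blk 31, set 3) → L1-HIT  vc=[23]
7: 0x21 (blk 8, set 0) → MISS  vc=[23]
8: 0x20 (blk 8, set 0) → L1-HIT  vc=[23]
9: 0x1d (blk 7, set 3) → MISS  vc=[23, 31]
10: 0x2c (blk 11, set 3) → MISS  vc=[23, 31, 7]
11: 0x1f (blk 7, set 3) → VC-HIT  vc=[23, 31, 11]
12: 0x10 (blk 4, set 0) → MISS  vc=[23, 31, 11, 8]
13: 0x20 (blk 8, set 0) → VC-HIT  vc=[23, 31, 11, 4]
14: 0x12 (blk 4, set 0) → VC-HIT  vc=[23, 31, 11, 8]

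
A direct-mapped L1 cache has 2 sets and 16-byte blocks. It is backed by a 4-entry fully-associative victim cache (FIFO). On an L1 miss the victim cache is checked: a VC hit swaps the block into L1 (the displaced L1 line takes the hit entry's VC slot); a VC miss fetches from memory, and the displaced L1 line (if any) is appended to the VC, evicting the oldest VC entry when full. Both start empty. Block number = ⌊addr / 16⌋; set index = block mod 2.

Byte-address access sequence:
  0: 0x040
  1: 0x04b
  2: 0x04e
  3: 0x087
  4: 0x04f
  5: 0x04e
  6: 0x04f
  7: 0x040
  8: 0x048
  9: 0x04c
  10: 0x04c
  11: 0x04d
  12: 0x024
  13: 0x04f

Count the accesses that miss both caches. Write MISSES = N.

0: 0x40 (blk 4, set 0) → MISS  vc=[]
1: 0x4b (blk 4, set 0) → L1-HIT  vc=[]
2: 0x4e (blk 4, set 0) → L1-HIT  vc=[]
3: 0x87 (blk 8, set 0) → MISS  vc=[4]
4: 0x4f (blk 4, set 0) → VC-HIT  vc=[8]
5: 0x4e (blk 4, set 0) → L1-HIT  vc=[8]
6: 0x4f (blk 4, set 0) → L1-HIT  vc=[8]
7: 0x40 (blk 4, set 0) → L1-HIT  vc=[8]
8: 0x48 (blk 4, set 0) → L1-HIT  vc=[8]
9: 0x4c (blk 4, set 0) → L1-HIT  vc=[8]
10: 0x4c (blk 4, set 0) → L1-HIT  vc=[8]
11: 0x4d (blk 4, set 0) → L1-HIT  vc=[8]
12: 0x24 (blk 2, set 0) → MISS  vc=[8, 4]
13: 0x4f (blk 4, set 0) → VC-HIT  vc=[8, 2]

MISSES = 3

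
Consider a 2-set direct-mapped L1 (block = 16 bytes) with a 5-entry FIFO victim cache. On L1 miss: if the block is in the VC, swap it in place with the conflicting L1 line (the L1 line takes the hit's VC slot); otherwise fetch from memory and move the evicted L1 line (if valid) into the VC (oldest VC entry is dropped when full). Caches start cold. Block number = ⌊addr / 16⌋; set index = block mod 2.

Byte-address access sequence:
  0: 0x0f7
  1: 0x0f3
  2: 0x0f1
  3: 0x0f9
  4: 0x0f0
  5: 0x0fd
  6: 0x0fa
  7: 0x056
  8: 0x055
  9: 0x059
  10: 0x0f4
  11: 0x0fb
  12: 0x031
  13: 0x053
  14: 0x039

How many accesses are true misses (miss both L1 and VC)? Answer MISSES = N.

0: 0xf7 (blk 15, set 1) → MISS  vc=[]
1: 0xf3 (blk 15, set 1) → L1-HIT  vc=[]
2: 0xf1 (blk 15, set 1) → L1-HIT  vc=[]
3: 0xf9 (blk 15, set 1) → L1-HIT  vc=[]
4: 0xf0 (blk 15, set 1) → L1-HIT  vc=[]
5: 0xfd (blk 15, set 1) → L1-HIT  vc=[]
6: 0xfa (blk 15, set 1) → L1-HIT  vc=[]
7: 0x56 (blk 5, set 1) → MISS  vc=[15]
8: 0x55 (blk 5, set 1) → L1-HIT  vc=[15]
9: 0x59 (blk 5, set 1) → L1-HIT  vc=[15]
10: 0xf4 (blk 15, set 1) → VC-HIT  vc=[5]
11: 0xfb (blk 15, set 1) → L1-HIT  vc=[5]
12: 0x31 (blk 3, set 1) → MISS  vc=[5, 15]
13: 0x53 (blk 5, set 1) → VC-HIT  vc=[3, 15]
14: 0x39 (blk 3, set 1) → VC-HIT  vc=[5, 15]

MISSES = 3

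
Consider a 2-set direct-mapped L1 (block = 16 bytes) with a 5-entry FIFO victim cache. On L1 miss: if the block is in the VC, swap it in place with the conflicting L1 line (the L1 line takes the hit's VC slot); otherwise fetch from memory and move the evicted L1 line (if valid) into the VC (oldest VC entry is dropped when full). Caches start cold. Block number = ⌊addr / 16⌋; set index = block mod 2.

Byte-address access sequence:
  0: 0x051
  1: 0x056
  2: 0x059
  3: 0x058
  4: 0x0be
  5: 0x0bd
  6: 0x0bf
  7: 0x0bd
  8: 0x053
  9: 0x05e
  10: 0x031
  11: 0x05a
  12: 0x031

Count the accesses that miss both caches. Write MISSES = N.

MISSES = 3

  [0] addr=0x51 blk=5 s=1: MISS | VC []
  [1] addr=0x56 blk=5 s=1: L1-HIT | VC []
  [2] addr=0x59 blk=5 s=1: L1-HIT | VC []
  [3] addr=0x58 blk=5 s=1: L1-HIT | VC []
  [4] addr=0xbe blk=11 s=1: MISS | VC [5]
  [5] addr=0xbd blk=11 s=1: L1-HIT | VC [5]
  [6] addr=0xbf blk=11 s=1: L1-HIT | VC [5]
  [7] addr=0xbd blk=11 s=1: L1-HIT | VC [5]
  [8] addr=0x53 blk=5 s=1: VC-HIT | VC [11]
  [9] addr=0x5e blk=5 s=1: L1-HIT | VC [11]
  [10] addr=0x31 blk=3 s=1: MISS | VC [11, 5]
  [11] addr=0x5a blk=5 s=1: VC-HIT | VC [11, 3]
  [12] addr=0x31 blk=3 s=1: VC-HIT | VC [11, 5]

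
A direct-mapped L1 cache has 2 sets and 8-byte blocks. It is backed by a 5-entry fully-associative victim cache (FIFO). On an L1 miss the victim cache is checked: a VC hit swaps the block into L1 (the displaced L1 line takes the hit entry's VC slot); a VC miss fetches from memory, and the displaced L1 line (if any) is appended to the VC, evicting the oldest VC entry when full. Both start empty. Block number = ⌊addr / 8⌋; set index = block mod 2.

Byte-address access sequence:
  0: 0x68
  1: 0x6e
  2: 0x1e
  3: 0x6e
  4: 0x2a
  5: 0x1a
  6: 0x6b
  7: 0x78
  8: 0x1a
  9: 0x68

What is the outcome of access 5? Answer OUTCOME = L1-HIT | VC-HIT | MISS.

OUTCOME = VC-HIT

0: 0x68 (blk 13, set 1) → MISS  vc=[]
1: 0x6e (blk 13, set 1) → L1-HIT  vc=[]
2: 0x1e (blk 3, set 1) → MISS  vc=[13]
3: 0x6e (blk 13, set 1) → VC-HIT  vc=[3]
4: 0x2a (blk 5, set 1) → MISS  vc=[3, 13]
5: 0x1a (blk 3, set 1) → VC-HIT  vc=[5, 13]
6: 0x6b (blk 13, set 1) → VC-HIT  vc=[5, 3]
7: 0x78 (blk 15, set 1) → MISS  vc=[5, 3, 13]
8: 0x1a (blk 3, set 1) → VC-HIT  vc=[5, 15, 13]
9: 0x68 (blk 13, set 1) → VC-HIT  vc=[5, 15, 3]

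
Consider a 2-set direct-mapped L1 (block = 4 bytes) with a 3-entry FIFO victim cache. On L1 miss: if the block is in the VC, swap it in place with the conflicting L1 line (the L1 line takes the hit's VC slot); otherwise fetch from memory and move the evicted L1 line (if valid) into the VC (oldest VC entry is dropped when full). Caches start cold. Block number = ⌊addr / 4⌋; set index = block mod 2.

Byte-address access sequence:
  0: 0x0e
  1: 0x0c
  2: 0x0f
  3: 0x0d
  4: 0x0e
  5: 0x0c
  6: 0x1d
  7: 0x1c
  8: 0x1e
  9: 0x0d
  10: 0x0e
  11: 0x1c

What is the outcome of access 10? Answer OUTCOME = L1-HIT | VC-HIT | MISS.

OUTCOME = L1-HIT

#0 0xe→b3/s1 MISS; vc=[]
#1 0xc→b3/s1 L1-HIT; vc=[]
#2 0xf→b3/s1 L1-HIT; vc=[]
#3 0xd→b3/s1 L1-HIT; vc=[]
#4 0xe→b3/s1 L1-HIT; vc=[]
#5 0xc→b3/s1 L1-HIT; vc=[]
#6 0x1d→b7/s1 MISS; vc=[3]
#7 0x1c→b7/s1 L1-HIT; vc=[3]
#8 0x1e→b7/s1 L1-HIT; vc=[3]
#9 0xd→b3/s1 VC-HIT; vc=[7]
#10 0xe→b3/s1 L1-HIT; vc=[7]
#11 0x1c→b7/s1 VC-HIT; vc=[3]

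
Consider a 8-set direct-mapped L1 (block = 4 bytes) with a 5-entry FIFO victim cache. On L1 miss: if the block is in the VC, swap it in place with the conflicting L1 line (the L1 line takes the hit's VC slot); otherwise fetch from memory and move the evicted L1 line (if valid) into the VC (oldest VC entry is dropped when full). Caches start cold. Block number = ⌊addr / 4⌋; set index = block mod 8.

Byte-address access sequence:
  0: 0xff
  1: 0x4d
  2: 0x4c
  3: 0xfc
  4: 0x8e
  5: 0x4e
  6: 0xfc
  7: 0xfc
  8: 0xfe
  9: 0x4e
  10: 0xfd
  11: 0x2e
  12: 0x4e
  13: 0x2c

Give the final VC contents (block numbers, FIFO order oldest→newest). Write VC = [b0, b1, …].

0: 0xff (blk 63, set 7) → MISS  vc=[]
1: 0x4d (blk 19, set 3) → MISS  vc=[]
2: 0x4c (blk 19, set 3) → L1-HIT  vc=[]
3: 0xfc (blk 63, set 7) → L1-HIT  vc=[]
4: 0x8e (blk 35, set 3) → MISS  vc=[19]
5: 0x4e (blk 19, set 3) → VC-HIT  vc=[35]
6: 0xfc (blk 63, set 7) → L1-HIT  vc=[35]
7: 0xfc (blk 63, set 7) → L1-HIT  vc=[35]
8: 0xfe (blk 63, set 7) → L1-HIT  vc=[35]
9: 0x4e (blk 19, set 3) → L1-HIT  vc=[35]
10: 0xfd (blk 63, set 7) → L1-HIT  vc=[35]
11: 0x2e (blk 11, set 3) → MISS  vc=[35, 19]
12: 0x4e (blk 19, set 3) → VC-HIT  vc=[35, 11]
13: 0x2c (blk 11, set 3) → VC-HIT  vc=[35, 19]

VC = [35, 19]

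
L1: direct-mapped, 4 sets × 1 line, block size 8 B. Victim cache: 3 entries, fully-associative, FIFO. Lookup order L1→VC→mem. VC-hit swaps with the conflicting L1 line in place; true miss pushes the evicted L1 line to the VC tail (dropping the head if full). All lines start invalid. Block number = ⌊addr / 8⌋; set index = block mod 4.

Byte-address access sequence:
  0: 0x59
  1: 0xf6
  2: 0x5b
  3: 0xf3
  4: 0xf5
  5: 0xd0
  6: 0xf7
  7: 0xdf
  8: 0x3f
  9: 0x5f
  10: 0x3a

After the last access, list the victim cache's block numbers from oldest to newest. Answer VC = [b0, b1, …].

VC = [26, 11, 27]

#0 0x59→b11/s3 MISS; vc=[]
#1 0xf6→b30/s2 MISS; vc=[]
#2 0x5b→b11/s3 L1-HIT; vc=[]
#3 0xf3→b30/s2 L1-HIT; vc=[]
#4 0xf5→b30/s2 L1-HIT; vc=[]
#5 0xd0→b26/s2 MISS; vc=[30]
#6 0xf7→b30/s2 VC-HIT; vc=[26]
#7 0xdf→b27/s3 MISS; vc=[26,11]
#8 0x3f→b7/s3 MISS; vc=[26,11,27]
#9 0x5f→b11/s3 VC-HIT; vc=[26,7,27]
#10 0x3a→b7/s3 VC-HIT; vc=[26,11,27]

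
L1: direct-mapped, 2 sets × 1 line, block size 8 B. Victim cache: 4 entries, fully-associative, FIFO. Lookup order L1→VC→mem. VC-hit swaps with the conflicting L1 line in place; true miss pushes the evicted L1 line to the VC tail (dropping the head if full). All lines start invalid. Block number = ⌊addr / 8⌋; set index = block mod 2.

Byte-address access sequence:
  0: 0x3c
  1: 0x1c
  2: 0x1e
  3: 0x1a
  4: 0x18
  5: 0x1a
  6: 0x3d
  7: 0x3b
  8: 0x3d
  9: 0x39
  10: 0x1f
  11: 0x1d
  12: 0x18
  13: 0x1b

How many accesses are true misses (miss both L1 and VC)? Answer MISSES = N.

MISSES = 2

  [0] addr=0x3c blk=7 s=1: MISS | VC []
  [1] addr=0x1c blk=3 s=1: MISS | VC [7]
  [2] addr=0x1e blk=3 s=1: L1-HIT | VC [7]
  [3] addr=0x1a blk=3 s=1: L1-HIT | VC [7]
  [4] addr=0x18 blk=3 s=1: L1-HIT | VC [7]
  [5] addr=0x1a blk=3 s=1: L1-HIT | VC [7]
  [6] addr=0x3d blk=7 s=1: VC-HIT | VC [3]
  [7] addr=0x3b blk=7 s=1: L1-HIT | VC [3]
  [8] addr=0x3d blk=7 s=1: L1-HIT | VC [3]
  [9] addr=0x39 blk=7 s=1: L1-HIT | VC [3]
  [10] addr=0x1f blk=3 s=1: VC-HIT | VC [7]
  [11] addr=0x1d blk=3 s=1: L1-HIT | VC [7]
  [12] addr=0x18 blk=3 s=1: L1-HIT | VC [7]
  [13] addr=0x1b blk=3 s=1: L1-HIT | VC [7]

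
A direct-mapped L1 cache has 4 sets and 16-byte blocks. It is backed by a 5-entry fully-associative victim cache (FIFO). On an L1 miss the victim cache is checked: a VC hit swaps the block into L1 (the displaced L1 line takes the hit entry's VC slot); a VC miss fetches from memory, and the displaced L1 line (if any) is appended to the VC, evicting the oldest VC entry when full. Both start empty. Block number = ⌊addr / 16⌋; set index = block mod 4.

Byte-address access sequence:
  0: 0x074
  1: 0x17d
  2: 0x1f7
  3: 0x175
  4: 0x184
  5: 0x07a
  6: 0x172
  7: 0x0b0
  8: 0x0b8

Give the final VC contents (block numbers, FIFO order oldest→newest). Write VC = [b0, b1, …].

VC = [7, 31, 23]

  [0] addr=0x74 blk=7 s=3: MISS | VC []
  [1] addr=0x17d blk=23 s=3: MISS | VC [7]
  [2] addr=0x1f7 blk=31 s=3: MISS | VC [7, 23]
  [3] addr=0x175 blk=23 s=3: VC-HIT | VC [7, 31]
  [4] addr=0x184 blk=24 s=0: MISS | VC [7, 31]
  [5] addr=0x7a blk=7 s=3: VC-HIT | VC [23, 31]
  [6] addr=0x172 blk=23 s=3: VC-HIT | VC [7, 31]
  [7] addr=0xb0 blk=11 s=3: MISS | VC [7, 31, 23]
  [8] addr=0xb8 blk=11 s=3: L1-HIT | VC [7, 31, 23]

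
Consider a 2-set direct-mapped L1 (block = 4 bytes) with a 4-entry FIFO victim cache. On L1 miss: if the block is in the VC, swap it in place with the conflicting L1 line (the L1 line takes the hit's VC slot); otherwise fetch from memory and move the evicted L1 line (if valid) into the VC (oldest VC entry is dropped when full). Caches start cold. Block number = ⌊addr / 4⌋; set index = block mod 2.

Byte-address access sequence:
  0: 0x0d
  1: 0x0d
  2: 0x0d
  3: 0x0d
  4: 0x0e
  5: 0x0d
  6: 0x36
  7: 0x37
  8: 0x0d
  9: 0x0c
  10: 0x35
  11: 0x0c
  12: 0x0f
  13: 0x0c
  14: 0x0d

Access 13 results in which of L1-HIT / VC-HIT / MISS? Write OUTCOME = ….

OUTCOME = L1-HIT

0: 0xd (blk 3, set 1) → MISS  vc=[]
1: 0xd (blk 3, set 1) → L1-HIT  vc=[]
2: 0xd (blk 3, set 1) → L1-HIT  vc=[]
3: 0xd (blk 3, set 1) → L1-HIT  vc=[]
4: 0xe (blk 3, set 1) → L1-HIT  vc=[]
5: 0xd (blk 3, set 1) → L1-HIT  vc=[]
6: 0x36 (blk 13, set 1) → MISS  vc=[3]
7: 0x37 (blk 13, set 1) → L1-HIT  vc=[3]
8: 0xd (blk 3, set 1) → VC-HIT  vc=[13]
9: 0xc (blk 3, set 1) → L1-HIT  vc=[13]
10: 0x35 (blk 13, set 1) → VC-HIT  vc=[3]
11: 0xc (blk 3, set 1) → VC-HIT  vc=[13]
12: 0xf (blk 3, set 1) → L1-HIT  vc=[13]
13: 0xc (blk 3, set 1) → L1-HIT  vc=[13]
14: 0xd (blk 3, set 1) → L1-HIT  vc=[13]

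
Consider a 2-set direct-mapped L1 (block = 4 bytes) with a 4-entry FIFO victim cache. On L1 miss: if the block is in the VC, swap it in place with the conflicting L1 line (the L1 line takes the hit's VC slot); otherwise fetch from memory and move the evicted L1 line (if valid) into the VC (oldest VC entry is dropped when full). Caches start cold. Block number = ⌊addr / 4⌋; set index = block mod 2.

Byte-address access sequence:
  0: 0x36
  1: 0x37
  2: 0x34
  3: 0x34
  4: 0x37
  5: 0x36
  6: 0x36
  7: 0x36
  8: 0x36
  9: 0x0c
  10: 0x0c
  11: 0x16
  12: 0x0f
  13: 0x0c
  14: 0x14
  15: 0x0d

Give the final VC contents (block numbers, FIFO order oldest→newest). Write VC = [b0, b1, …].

VC = [13, 5]

#0 0x36→b13/s1 MISS; vc=[]
#1 0x37→b13/s1 L1-HIT; vc=[]
#2 0x34→b13/s1 L1-HIT; vc=[]
#3 0x34→b13/s1 L1-HIT; vc=[]
#4 0x37→b13/s1 L1-HIT; vc=[]
#5 0x36→b13/s1 L1-HIT; vc=[]
#6 0x36→b13/s1 L1-HIT; vc=[]
#7 0x36→b13/s1 L1-HIT; vc=[]
#8 0x36→b13/s1 L1-HIT; vc=[]
#9 0xc→b3/s1 MISS; vc=[13]
#10 0xc→b3/s1 L1-HIT; vc=[13]
#11 0x16→b5/s1 MISS; vc=[13,3]
#12 0xf→b3/s1 VC-HIT; vc=[13,5]
#13 0xc→b3/s1 L1-HIT; vc=[13,5]
#14 0x14→b5/s1 VC-HIT; vc=[13,3]
#15 0xd→b3/s1 VC-HIT; vc=[13,5]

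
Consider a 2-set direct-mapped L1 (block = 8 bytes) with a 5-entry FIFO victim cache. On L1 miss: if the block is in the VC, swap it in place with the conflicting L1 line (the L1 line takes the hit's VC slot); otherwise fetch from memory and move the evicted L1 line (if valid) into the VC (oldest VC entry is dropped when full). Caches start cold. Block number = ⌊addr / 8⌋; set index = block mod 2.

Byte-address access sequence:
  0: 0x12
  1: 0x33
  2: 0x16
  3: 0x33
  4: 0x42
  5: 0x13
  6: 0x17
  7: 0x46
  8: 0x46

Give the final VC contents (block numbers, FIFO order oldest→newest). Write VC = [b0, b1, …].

VC = [2, 6]

0: 0x12 (blk 2, set 0) → MISS  vc=[]
1: 0x33 (blk 6, set 0) → MISS  vc=[2]
2: 0x16 (blk 2, set 0) → VC-HIT  vc=[6]
3: 0x33 (blk 6, set 0) → VC-HIT  vc=[2]
4: 0x42 (blk 8, set 0) → MISS  vc=[2, 6]
5: 0x13 (blk 2, set 0) → VC-HIT  vc=[8, 6]
6: 0x17 (blk 2, set 0) → L1-HIT  vc=[8, 6]
7: 0x46 (blk 8, set 0) → VC-HIT  vc=[2, 6]
8: 0x46 (blk 8, set 0) → L1-HIT  vc=[2, 6]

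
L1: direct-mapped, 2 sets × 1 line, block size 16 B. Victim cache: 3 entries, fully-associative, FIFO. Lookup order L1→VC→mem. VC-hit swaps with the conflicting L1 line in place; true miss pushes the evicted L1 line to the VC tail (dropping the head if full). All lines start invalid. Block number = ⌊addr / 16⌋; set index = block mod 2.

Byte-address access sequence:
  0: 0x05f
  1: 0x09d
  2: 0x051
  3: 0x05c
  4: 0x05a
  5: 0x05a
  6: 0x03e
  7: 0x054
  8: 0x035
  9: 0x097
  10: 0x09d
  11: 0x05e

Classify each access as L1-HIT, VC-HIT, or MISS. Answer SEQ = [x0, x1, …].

#0 0x5f→b5/s1 MISS; vc=[]
#1 0x9d→b9/s1 MISS; vc=[5]
#2 0x51→b5/s1 VC-HIT; vc=[9]
#3 0x5c→b5/s1 L1-HIT; vc=[9]
#4 0x5a→b5/s1 L1-HIT; vc=[9]
#5 0x5a→b5/s1 L1-HIT; vc=[9]
#6 0x3e→b3/s1 MISS; vc=[9,5]
#7 0x54→b5/s1 VC-HIT; vc=[9,3]
#8 0x35→b3/s1 VC-HIT; vc=[9,5]
#9 0x97→b9/s1 VC-HIT; vc=[3,5]
#10 0x9d→b9/s1 L1-HIT; vc=[3,5]
#11 0x5e→b5/s1 VC-HIT; vc=[3,9]

SEQ = [MISS, MISS, VC-HIT, L1-HIT, L1-HIT, L1-HIT, MISS, VC-HIT, VC-HIT, VC-HIT, L1-HIT, VC-HIT]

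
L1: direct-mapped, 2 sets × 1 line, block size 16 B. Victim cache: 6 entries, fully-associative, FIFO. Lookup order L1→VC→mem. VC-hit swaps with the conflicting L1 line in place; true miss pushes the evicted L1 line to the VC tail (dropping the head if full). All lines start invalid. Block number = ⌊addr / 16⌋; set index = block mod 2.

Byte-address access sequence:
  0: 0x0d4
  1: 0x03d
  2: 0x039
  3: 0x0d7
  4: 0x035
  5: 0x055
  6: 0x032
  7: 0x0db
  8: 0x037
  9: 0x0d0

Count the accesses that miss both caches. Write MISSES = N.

0: 0xd4 (blk 13, set 1) → MISS  vc=[]
1: 0x3d (blk 3, set 1) → MISS  vc=[13]
2: 0x39 (blk 3, set 1) → L1-HIT  vc=[13]
3: 0xd7 (blk 13, set 1) → VC-HIT  vc=[3]
4: 0x35 (blk 3, set 1) → VC-HIT  vc=[13]
5: 0x55 (blk 5, set 1) → MISS  vc=[13, 3]
6: 0x32 (blk 3, set 1) → VC-HIT  vc=[13, 5]
7: 0xdb (blk 13, set 1) → VC-HIT  vc=[3, 5]
8: 0x37 (blk 3, set 1) → VC-HIT  vc=[13, 5]
9: 0xd0 (blk 13, set 1) → VC-HIT  vc=[3, 5]

MISSES = 3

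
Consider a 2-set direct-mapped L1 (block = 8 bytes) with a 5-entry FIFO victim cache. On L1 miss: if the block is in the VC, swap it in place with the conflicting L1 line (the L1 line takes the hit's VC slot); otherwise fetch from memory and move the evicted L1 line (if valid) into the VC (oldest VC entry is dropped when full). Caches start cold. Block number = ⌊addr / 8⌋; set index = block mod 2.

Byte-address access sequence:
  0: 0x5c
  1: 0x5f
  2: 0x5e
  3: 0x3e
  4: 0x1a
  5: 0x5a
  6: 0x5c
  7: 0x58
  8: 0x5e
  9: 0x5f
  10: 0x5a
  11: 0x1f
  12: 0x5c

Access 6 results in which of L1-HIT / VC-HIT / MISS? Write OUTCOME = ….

  [0] addr=0x5c blk=11 s=1: MISS | VC []
  [1] addr=0x5f blk=11 s=1: L1-HIT | VC []
  [2] addr=0x5e blk=11 s=1: L1-HIT | VC []
  [3] addr=0x3e blk=7 s=1: MISS | VC [11]
  [4] addr=0x1a blk=3 s=1: MISS | VC [11, 7]
  [5] addr=0x5a blk=11 s=1: VC-HIT | VC [3, 7]
  [6] addr=0x5c blk=11 s=1: L1-HIT | VC [3, 7]
  [7] addr=0x58 blk=11 s=1: L1-HIT | VC [3, 7]
  [8] addr=0x5e blk=11 s=1: L1-HIT | VC [3, 7]
  [9] addr=0x5f blk=11 s=1: L1-HIT | VC [3, 7]
  [10] addr=0x5a blk=11 s=1: L1-HIT | VC [3, 7]
  [11] addr=0x1f blk=3 s=1: VC-HIT | VC [11, 7]
  [12] addr=0x5c blk=11 s=1: VC-HIT | VC [3, 7]

OUTCOME = L1-HIT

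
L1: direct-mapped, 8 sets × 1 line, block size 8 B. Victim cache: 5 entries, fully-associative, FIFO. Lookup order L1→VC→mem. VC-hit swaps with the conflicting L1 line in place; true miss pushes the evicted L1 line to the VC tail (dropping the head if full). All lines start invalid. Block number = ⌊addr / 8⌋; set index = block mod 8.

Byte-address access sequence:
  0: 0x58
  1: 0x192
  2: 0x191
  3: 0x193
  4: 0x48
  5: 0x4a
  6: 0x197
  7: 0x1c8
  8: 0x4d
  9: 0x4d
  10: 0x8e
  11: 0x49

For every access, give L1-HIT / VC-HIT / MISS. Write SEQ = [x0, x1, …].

SEQ = [MISS, MISS, L1-HIT, L1-HIT, MISS, L1-HIT, L1-HIT, MISS, VC-HIT, L1-HIT, MISS, VC-HIT]

  [0] addr=0x58 blk=11 s=3: MISS | VC []
  [1] addr=0x192 blk=50 s=2: MISS | VC []
  [2] addr=0x191 blk=50 s=2: L1-HIT | VC []
  [3] addr=0x193 blk=50 s=2: L1-HIT | VC []
  [4] addr=0x48 blk=9 s=1: MISS | VC []
  [5] addr=0x4a blk=9 s=1: L1-HIT | VC []
  [6] addr=0x197 blk=50 s=2: L1-HIT | VC []
  [7] addr=0x1c8 blk=57 s=1: MISS | VC [9]
  [8] addr=0x4d blk=9 s=1: VC-HIT | VC [57]
  [9] addr=0x4d blk=9 s=1: L1-HIT | VC [57]
  [10] addr=0x8e blk=17 s=1: MISS | VC [57, 9]
  [11] addr=0x49 blk=9 s=1: VC-HIT | VC [57, 17]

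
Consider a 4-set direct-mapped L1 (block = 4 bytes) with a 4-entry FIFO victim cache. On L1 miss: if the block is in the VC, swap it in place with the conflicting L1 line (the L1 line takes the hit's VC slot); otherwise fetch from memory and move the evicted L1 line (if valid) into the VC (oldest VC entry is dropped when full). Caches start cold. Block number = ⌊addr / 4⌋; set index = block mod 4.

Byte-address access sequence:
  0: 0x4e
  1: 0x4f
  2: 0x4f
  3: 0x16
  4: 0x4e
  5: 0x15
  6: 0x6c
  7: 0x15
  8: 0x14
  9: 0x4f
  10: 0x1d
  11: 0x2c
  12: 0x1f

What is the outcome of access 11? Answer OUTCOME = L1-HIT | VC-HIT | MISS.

OUTCOME = MISS

  [0] addr=0x4e blk=19 s=3: MISS | VC []
  [1] addr=0x4f blk=19 s=3: L1-HIT | VC []
  [2] addr=0x4f blk=19 s=3: L1-HIT | VC []
  [3] addr=0x16 blk=5 s=1: MISS | VC []
  [4] addr=0x4e blk=19 s=3: L1-HIT | VC []
  [5] addr=0x15 blk=5 s=1: L1-HIT | VC []
  [6] addr=0x6c blk=27 s=3: MISS | VC [19]
  [7] addr=0x15 blk=5 s=1: L1-HIT | VC [19]
  [8] addr=0x14 blk=5 s=1: L1-HIT | VC [19]
  [9] addr=0x4f blk=19 s=3: VC-HIT | VC [27]
  [10] addr=0x1d blk=7 s=3: MISS | VC [27, 19]
  [11] addr=0x2c blk=11 s=3: MISS | VC [27, 19, 7]
  [12] addr=0x1f blk=7 s=3: VC-HIT | VC [27, 19, 11]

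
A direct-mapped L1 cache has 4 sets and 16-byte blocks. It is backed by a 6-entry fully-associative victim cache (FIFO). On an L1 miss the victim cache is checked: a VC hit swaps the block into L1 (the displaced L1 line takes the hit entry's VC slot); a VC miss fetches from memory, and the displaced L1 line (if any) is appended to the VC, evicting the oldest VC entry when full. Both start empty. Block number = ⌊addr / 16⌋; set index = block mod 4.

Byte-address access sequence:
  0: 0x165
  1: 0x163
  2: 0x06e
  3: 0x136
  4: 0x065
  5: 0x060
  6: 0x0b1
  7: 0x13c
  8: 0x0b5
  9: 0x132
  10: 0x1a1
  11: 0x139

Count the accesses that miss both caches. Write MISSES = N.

MISSES = 5

  [0] addr=0x165 blk=22 s=2: MISS | VC []
  [1] addr=0x163 blk=22 s=2: L1-HIT | VC []
  [2] addr=0x6e blk=6 s=2: MISS | VC [22]
  [3] addr=0x136 blk=19 s=3: MISS | VC [22]
  [4] addr=0x65 blk=6 s=2: L1-HIT | VC [22]
  [5] addr=0x60 blk=6 s=2: L1-HIT | VC [22]
  [6] addr=0xb1 blk=11 s=3: MISS | VC [22, 19]
  [7] addr=0x13c blk=19 s=3: VC-HIT | VC [22, 11]
  [8] addr=0xb5 blk=11 s=3: VC-HIT | VC [22, 19]
  [9] addr=0x132 blk=19 s=3: VC-HIT | VC [22, 11]
  [10] addr=0x1a1 blk=26 s=2: MISS | VC [22, 11, 6]
  [11] addr=0x139 blk=19 s=3: L1-HIT | VC [22, 11, 6]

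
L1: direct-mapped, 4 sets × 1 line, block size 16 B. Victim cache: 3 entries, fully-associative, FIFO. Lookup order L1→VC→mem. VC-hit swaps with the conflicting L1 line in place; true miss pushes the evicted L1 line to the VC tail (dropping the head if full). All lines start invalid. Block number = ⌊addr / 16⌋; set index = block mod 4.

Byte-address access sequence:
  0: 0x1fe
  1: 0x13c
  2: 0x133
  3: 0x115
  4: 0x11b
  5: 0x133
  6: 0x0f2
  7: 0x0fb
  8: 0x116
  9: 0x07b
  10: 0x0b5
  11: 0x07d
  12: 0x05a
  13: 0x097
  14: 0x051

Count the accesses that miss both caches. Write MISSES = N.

0: 0x1fe (blk 31, set 3) → MISS  vc=[]
1: 0x13c (blk 19, set 3) → MISS  vc=[31]
2: 0x133 (blk 19, set 3) → L1-HIT  vc=[31]
3: 0x115 (blk 17, set 1) → MISS  vc=[31]
4: 0x11b (blk 17, set 1) → L1-HIT  vc=[31]
5: 0x133 (blk 19, set 3) → L1-HIT  vc=[31]
6: 0xf2 (blk 15, set 3) → MISS  vc=[31, 19]
7: 0xfb (blk 15, set 3) → L1-HIT  vc=[31, 19]
8: 0x116 (blk 17, set 1) → L1-HIT  vc=[31, 19]
9: 0x7b (blk 7, set 3) → MISS  vc=[31, 19, 15]
10: 0xb5 (blk 11, set 3) → MISS  vc=[19, 15, 7]
11: 0x7d (blk 7, set 3) → VC-HIT  vc=[19, 15, 11]
12: 0x5a (blk 5, set 1) → MISS  vc=[15, 11, 17]
13: 0x97 (blk 9, set 1) → MISS  vc=[11, 17, 5]
14: 0x51 (blk 5, set 1) → VC-HIT  vc=[11, 17, 9]

MISSES = 8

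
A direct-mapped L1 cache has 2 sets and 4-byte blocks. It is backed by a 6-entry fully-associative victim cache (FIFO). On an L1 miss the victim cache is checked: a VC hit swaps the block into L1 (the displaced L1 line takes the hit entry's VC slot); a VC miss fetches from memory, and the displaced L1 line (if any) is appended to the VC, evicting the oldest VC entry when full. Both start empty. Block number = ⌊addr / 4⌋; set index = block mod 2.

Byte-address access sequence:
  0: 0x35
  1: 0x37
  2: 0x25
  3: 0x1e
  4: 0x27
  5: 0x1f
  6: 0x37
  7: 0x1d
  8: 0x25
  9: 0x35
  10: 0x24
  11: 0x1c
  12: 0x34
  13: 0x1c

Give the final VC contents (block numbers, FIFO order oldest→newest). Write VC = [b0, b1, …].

  [0] addr=0x35 blk=13 s=1: MISS | VC []
  [1] addr=0x37 blk=13 s=1: L1-HIT | VC []
  [2] addr=0x25 blk=9 s=1: MISS | VC [13]
  [3] addr=0x1e blk=7 s=1: MISS | VC [13, 9]
  [4] addr=0x27 blk=9 s=1: VC-HIT | VC [13, 7]
  [5] addr=0x1f blk=7 s=1: VC-HIT | VC [13, 9]
  [6] addr=0x37 blk=13 s=1: VC-HIT | VC [7, 9]
  [7] addr=0x1d blk=7 s=1: VC-HIT | VC [13, 9]
  [8] addr=0x25 blk=9 s=1: VC-HIT | VC [13, 7]
  [9] addr=0x35 blk=13 s=1: VC-HIT | VC [9, 7]
  [10] addr=0x24 blk=9 s=1: VC-HIT | VC [13, 7]
  [11] addr=0x1c blk=7 s=1: VC-HIT | VC [13, 9]
  [12] addr=0x34 blk=13 s=1: VC-HIT | VC [7, 9]
  [13] addr=0x1c blk=7 s=1: VC-HIT | VC [13, 9]

VC = [13, 9]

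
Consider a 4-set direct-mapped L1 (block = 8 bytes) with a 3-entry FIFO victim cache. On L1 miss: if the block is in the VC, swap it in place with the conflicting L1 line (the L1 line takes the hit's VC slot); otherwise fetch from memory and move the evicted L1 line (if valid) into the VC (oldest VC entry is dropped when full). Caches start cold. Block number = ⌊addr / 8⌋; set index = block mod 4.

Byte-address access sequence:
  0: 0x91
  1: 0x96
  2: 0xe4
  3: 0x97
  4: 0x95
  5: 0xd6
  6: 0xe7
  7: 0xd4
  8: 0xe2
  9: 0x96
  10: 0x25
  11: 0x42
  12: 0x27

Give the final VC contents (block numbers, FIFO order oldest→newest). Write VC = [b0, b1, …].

#0 0x91→b18/s2 MISS; vc=[]
#1 0x96→b18/s2 L1-HIT; vc=[]
#2 0xe4→b28/s0 MISS; vc=[]
#3 0x97→b18/s2 L1-HIT; vc=[]
#4 0x95→b18/s2 L1-HIT; vc=[]
#5 0xd6→b26/s2 MISS; vc=[18]
#6 0xe7→b28/s0 L1-HIT; vc=[18]
#7 0xd4→b26/s2 L1-HIT; vc=[18]
#8 0xe2→b28/s0 L1-HIT; vc=[18]
#9 0x96→b18/s2 VC-HIT; vc=[26]
#10 0x25→b4/s0 MISS; vc=[26,28]
#11 0x42→b8/s0 MISS; vc=[26,28,4]
#12 0x27→b4/s0 VC-HIT; vc=[26,28,8]

VC = [26, 28, 8]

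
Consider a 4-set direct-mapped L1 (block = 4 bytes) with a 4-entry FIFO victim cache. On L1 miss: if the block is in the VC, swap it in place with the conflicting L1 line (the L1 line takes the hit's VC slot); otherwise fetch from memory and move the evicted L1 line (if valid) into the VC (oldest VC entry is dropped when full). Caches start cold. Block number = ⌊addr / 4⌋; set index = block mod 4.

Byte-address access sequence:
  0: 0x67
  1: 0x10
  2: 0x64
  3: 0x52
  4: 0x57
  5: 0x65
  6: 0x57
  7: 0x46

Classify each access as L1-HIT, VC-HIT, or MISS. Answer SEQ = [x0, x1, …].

SEQ = [MISS, MISS, L1-HIT, MISS, MISS, VC-HIT, VC-HIT, MISS]

0: 0x67 (blk 25, set 1) → MISS  vc=[]
1: 0x10 (blk 4, set 0) → MISS  vc=[]
2: 0x64 (blk 25, set 1) → L1-HIT  vc=[]
3: 0x52 (blk 20, set 0) → MISS  vc=[4]
4: 0x57 (blk 21, set 1) → MISS  vc=[4, 25]
5: 0x65 (blk 25, set 1) → VC-HIT  vc=[4, 21]
6: 0x57 (blk 21, set 1) → VC-HIT  vc=[4, 25]
7: 0x46 (blk 17, set 1) → MISS  vc=[4, 25, 21]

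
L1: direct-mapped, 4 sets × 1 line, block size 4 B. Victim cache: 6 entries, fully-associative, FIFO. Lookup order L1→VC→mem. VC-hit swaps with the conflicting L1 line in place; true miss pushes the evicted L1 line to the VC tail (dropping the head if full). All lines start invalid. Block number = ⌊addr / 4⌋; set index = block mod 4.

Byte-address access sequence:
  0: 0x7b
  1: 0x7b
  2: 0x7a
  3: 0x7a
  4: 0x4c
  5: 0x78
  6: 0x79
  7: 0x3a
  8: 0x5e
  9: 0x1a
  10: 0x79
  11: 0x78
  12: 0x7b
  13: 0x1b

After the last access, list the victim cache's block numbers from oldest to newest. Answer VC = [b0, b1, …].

VC = [30, 19, 14]

  [0] addr=0x7b blk=30 s=2: MISS | VC []
  [1] addr=0x7b blk=30 s=2: L1-HIT | VC []
  [2] addr=0x7a blk=30 s=2: L1-HIT | VC []
  [3] addr=0x7a blk=30 s=2: L1-HIT | VC []
  [4] addr=0x4c blk=19 s=3: MISS | VC []
  [5] addr=0x78 blk=30 s=2: L1-HIT | VC []
  [6] addr=0x79 blk=30 s=2: L1-HIT | VC []
  [7] addr=0x3a blk=14 s=2: MISS | VC [30]
  [8] addr=0x5e blk=23 s=3: MISS | VC [30, 19]
  [9] addr=0x1a blk=6 s=2: MISS | VC [30, 19, 14]
  [10] addr=0x79 blk=30 s=2: VC-HIT | VC [6, 19, 14]
  [11] addr=0x78 blk=30 s=2: L1-HIT | VC [6, 19, 14]
  [12] addr=0x7b blk=30 s=2: L1-HIT | VC [6, 19, 14]
  [13] addr=0x1b blk=6 s=2: VC-HIT | VC [30, 19, 14]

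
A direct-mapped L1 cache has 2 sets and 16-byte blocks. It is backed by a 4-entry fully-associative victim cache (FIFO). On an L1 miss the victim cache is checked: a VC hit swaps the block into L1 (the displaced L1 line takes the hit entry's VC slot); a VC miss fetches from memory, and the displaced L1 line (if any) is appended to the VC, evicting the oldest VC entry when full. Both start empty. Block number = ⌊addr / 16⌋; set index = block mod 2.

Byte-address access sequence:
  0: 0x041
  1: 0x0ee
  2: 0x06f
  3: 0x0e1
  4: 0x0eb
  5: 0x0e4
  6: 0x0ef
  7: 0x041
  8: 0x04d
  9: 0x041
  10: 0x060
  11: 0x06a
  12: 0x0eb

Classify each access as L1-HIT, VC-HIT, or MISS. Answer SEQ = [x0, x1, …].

  [0] addr=0x41 blk=4 s=0: MISS | VC []
  [1] addr=0xee blk=14 s=0: MISS | VC [4]
  [2] addr=0x6f blk=6 s=0: MISS | VC [4, 14]
  [3] addr=0xe1 blk=14 s=0: VC-HIT | VC [4, 6]
  [4] addr=0xeb blk=14 s=0: L1-HIT | VC [4, 6]
  [5] addr=0xe4 blk=14 s=0: L1-HIT | VC [4, 6]
  [6] addr=0xef blk=14 s=0: L1-HIT | VC [4, 6]
  [7] addr=0x41 blk=4 s=0: VC-HIT | VC [14, 6]
  [8] addr=0x4d blk=4 s=0: L1-HIT | VC [14, 6]
  [9] addr=0x41 blk=4 s=0: L1-HIT | VC [14, 6]
  [10] addr=0x60 blk=6 s=0: VC-HIT | VC [14, 4]
  [11] addr=0x6a blk=6 s=0: L1-HIT | VC [14, 4]
  [12] addr=0xeb blk=14 s=0: VC-HIT | VC [6, 4]

SEQ = [MISS, MISS, MISS, VC-HIT, L1-HIT, L1-HIT, L1-HIT, VC-HIT, L1-HIT, L1-HIT, VC-HIT, L1-HIT, VC-HIT]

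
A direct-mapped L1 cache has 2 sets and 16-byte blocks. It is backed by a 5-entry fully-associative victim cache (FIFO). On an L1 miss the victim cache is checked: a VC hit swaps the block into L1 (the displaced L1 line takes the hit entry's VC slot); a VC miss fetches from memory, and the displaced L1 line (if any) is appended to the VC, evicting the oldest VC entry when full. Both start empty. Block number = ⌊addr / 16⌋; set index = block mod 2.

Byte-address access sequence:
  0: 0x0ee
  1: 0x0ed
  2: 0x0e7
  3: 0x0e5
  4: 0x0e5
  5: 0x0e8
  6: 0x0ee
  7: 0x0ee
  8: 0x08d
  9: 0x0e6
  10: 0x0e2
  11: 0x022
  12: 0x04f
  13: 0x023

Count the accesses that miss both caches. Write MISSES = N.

#0 0xee→b14/s0 MISS; vc=[]
#1 0xed→b14/s0 L1-HIT; vc=[]
#2 0xe7→b14/s0 L1-HIT; vc=[]
#3 0xe5→b14/s0 L1-HIT; vc=[]
#4 0xe5→b14/s0 L1-HIT; vc=[]
#5 0xe8→b14/s0 L1-HIT; vc=[]
#6 0xee→b14/s0 L1-HIT; vc=[]
#7 0xee→b14/s0 L1-HIT; vc=[]
#8 0x8d→b8/s0 MISS; vc=[14]
#9 0xe6→b14/s0 VC-HIT; vc=[8]
#10 0xe2→b14/s0 L1-HIT; vc=[8]
#11 0x22→b2/s0 MISS; vc=[8,14]
#12 0x4f→b4/s0 MISS; vc=[8,14,2]
#13 0x23→b2/s0 VC-HIT; vc=[8,14,4]

MISSES = 4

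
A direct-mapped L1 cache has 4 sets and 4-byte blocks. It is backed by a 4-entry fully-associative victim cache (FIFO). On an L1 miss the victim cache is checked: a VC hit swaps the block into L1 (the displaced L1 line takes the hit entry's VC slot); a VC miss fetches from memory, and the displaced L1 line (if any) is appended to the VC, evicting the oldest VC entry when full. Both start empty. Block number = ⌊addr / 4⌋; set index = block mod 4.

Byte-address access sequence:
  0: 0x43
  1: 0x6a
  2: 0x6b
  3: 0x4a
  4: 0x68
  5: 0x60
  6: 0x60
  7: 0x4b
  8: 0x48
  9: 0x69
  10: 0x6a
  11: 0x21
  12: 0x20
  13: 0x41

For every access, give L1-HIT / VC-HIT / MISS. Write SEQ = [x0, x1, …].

SEQ = [MISS, MISS, L1-HIT, MISS, VC-HIT, MISS, L1-HIT, VC-HIT, L1-HIT, VC-HIT, L1-HIT, MISS, L1-HIT, VC-HIT]

#0 0x43→b16/s0 MISS; vc=[]
#1 0x6a→b26/s2 MISS; vc=[]
#2 0x6b→b26/s2 L1-HIT; vc=[]
#3 0x4a→b18/s2 MISS; vc=[26]
#4 0x68→b26/s2 VC-HIT; vc=[18]
#5 0x60→b24/s0 MISS; vc=[18,16]
#6 0x60→b24/s0 L1-HIT; vc=[18,16]
#7 0x4b→b18/s2 VC-HIT; vc=[26,16]
#8 0x48→b18/s2 L1-HIT; vc=[26,16]
#9 0x69→b26/s2 VC-HIT; vc=[18,16]
#10 0x6a→b26/s2 L1-HIT; vc=[18,16]
#11 0x21→b8/s0 MISS; vc=[18,16,24]
#12 0x20→b8/s0 L1-HIT; vc=[18,16,24]
#13 0x41→b16/s0 VC-HIT; vc=[18,8,24]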